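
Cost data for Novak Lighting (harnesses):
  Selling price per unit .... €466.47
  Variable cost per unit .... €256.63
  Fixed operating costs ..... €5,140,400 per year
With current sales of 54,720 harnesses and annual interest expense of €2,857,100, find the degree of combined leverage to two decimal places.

At 54,720 units, contribution = 54,720 × €209.84 = €11,482,444.80.
Operating income = contribution − fixed costs = €11,482,444.80 − €5,140,400 = €6,342,044.80. Interest = €2,857,100.00.
DOL = €11,482,444.80 ÷ €6,342,044.80 = 1.8105; DFL = €6,342,044.80 ÷ €3,484,944.80 = 1.8198.
Combined leverage = 1.8105 × 1.8198 = 3.2947.

3.29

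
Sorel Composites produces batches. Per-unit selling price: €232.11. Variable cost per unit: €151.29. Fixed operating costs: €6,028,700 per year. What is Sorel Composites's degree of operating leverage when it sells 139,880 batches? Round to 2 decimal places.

At 139,880 units, contribution = 139,880 × €80.82 = €11,305,101.60.
Subtracting fixed costs: EBIT = €11,305,101.60 − €6,028,700 = €5,276,401.60.
Degree of operating leverage = €11,305,101.60 / €5,276,401.60 = 2.1426.

2.14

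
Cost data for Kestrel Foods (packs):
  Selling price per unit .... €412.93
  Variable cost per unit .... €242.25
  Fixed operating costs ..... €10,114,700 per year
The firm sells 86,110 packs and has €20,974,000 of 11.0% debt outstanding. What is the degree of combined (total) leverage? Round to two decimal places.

6.46

At 86,110 units, contribution = 86,110 × €170.68 = €14,697,254.80.
Subtracting fixed costs: EBIT = €14,697,254.80 − €10,114,700 = €4,582,554.80. Interest = €2,307,140.00.
DOL = €14,697,254.80 ÷ €4,582,554.80 = 3.2072; DFL = €4,582,554.80 ÷ €2,275,414.80 = 2.0139.
DCL = DOL × DFL = 3.2072 × 2.0139 = 6.4590.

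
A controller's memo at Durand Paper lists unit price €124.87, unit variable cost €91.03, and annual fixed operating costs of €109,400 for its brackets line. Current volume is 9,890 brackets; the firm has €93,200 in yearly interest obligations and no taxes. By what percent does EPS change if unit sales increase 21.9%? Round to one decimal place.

Contribution at this volume is 9,890 × €33.84 = €334,677.60.
Operating income = contribution − fixed costs = €334,677.60 − €109,400 = €225,277.60.
After interest of €93,200.00, pre-tax earnings = €132,077.60.
Degree of combined leverage = contribution ÷ (EBIT − I) = €334,677.60 ÷ €132,077.60 = 2.5339.
%ΔEPS = DCL × %ΔSales = 2.5339 × +21.9% = +55.5%.

+55.5%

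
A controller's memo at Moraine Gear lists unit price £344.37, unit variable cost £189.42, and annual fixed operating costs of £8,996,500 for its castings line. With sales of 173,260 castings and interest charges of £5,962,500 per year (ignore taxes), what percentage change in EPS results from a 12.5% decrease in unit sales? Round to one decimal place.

-28.2%

At 173,260 units, contribution = 173,260 × £154.95 = £26,846,637.00.
EBIT = £26,846,637.00 − £8,996,500 = £17,850,137.00.
Interest = £5,962,500.00, so EBIT − I = £11,887,637.00.
DCL = total CM / (EBIT − I) = £26,846,637.00 / £11,887,637.00 = 2.2584.
EPS therefore changes by 2.2584 × (-12.5%) = -28.2%.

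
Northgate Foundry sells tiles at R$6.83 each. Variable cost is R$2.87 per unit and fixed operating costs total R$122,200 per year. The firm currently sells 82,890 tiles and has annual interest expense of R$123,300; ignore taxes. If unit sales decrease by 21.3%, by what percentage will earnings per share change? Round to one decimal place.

-84.5%

At 82,890 units, contribution = 82,890 × R$3.96 = R$328,244.40.
Operating income = contribution − fixed costs = R$328,244.40 − R$122,200 = R$206,044.40.
After interest of R$123,300.00, pre-tax earnings = R$82,744.40.
Degree of combined leverage = contribution ÷ (EBIT − I) = R$328,244.40 ÷ R$82,744.40 = 3.9670.
%ΔEPS = DCL × %ΔSales = 3.9670 × -21.3% = -84.5%.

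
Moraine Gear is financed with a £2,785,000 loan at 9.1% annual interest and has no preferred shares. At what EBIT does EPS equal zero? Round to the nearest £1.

£253,435

Annual interest = 9.1% × £2,785,000 = £253,435.00.
Without preferred stock the financial break-even is simply EBIT = interest = £253,435.00.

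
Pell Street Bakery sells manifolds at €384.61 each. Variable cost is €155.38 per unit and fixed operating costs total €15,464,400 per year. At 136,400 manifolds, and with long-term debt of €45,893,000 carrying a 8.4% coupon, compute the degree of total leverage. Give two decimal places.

2.62

At 136,400 units, contribution = 136,400 × €229.23 = €31,266,972.00.
EBIT = €31,266,972.00 − €15,464,400 = €15,802,572.00. Interest = €3,855,012.00, so EBIT − I = €11,947,560.00.
Degree of total leverage = total CM / (EBIT − interest) = €31,266,972.00 / €11,947,560.00 = 2.6170.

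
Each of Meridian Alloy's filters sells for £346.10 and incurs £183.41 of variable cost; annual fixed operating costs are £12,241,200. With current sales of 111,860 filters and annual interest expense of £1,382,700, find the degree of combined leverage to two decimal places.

Contribution at this volume is 111,860 × £162.69 = £18,198,503.40.
Operating income = contribution − fixed costs = £18,198,503.40 − £12,241,200 = £5,957,303.40. Interest = £1,382,700.00, so EBIT − I = £4,574,603.40.
DCL = contribution ÷ (EBIT − I) = £18,198,503.40 ÷ £4,574,603.40 = 3.9782.

3.98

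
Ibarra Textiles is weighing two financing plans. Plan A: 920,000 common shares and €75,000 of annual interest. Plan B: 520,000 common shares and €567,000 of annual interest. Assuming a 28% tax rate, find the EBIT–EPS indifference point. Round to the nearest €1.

€1,206,600

Set EPS_A = EPS_B: (EBIT − €75,000)(1 − 0.28) ÷ 920,000 = (EBIT − €567,000)(1 − 0.28) ÷ 520,000.
The (1 − t) factor cancels: (EBIT − 75,000) × 520,000 = (EBIT − 567,000) × 920,000.
Solving, EBIT = (567,000·920,000 − 75,000·520,000) / (920,000 − 520,000) = 482,640,000,000 / 400,000 = 1,206,600.00.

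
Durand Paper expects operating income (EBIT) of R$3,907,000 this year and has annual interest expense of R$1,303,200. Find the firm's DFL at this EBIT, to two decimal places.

1.50

Interest = R$1,303,200.00.
Degree of financial leverage = EBIT / (EBIT − interest) = R$3,907,000 / R$2,603,800.00 = 1.5005.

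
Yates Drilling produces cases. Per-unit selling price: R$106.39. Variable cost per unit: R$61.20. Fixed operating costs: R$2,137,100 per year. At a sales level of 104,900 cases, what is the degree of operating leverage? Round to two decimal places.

1.82

At 104,900 units, contribution = 104,900 × R$45.19 = R$4,740,431.00.
Operating income = contribution − fixed costs = R$4,740,431.00 − R$2,137,100 = R$2,603,331.00.
DOL = contribution ÷ EBIT = R$4,740,431.00 ÷ R$2,603,331.00 = 1.8209.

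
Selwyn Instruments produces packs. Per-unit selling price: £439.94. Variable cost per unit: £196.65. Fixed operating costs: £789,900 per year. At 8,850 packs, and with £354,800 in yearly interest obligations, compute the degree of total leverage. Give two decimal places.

2.14

Contribution at this volume is 8,850 × £243.29 = £2,153,116.50.
Operating income = contribution − fixed costs = £2,153,116.50 − £789,900 = £1,363,216.50. Interest = £354,800.00, so EBIT − I = £1,008,416.50.
DCL = contribution ÷ (EBIT − I) = £2,153,116.50 ÷ £1,008,416.50 = 2.1351.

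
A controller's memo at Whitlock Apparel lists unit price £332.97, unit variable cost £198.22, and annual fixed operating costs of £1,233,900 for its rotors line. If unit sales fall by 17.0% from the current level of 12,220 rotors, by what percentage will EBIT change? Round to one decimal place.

-67.8%

Contribution at this volume is 12,220 × £134.75 = £1,646,645.00.
Subtracting fixed costs: EBIT = £1,646,645.00 − £1,233,900 = £412,745.00.
So DOL = total CM / EBIT = £1,646,645.00 / £412,745.00 = 3.9895.
%ΔEBIT = DOL × %ΔSales = 3.9895 × -17.0% = -67.8%.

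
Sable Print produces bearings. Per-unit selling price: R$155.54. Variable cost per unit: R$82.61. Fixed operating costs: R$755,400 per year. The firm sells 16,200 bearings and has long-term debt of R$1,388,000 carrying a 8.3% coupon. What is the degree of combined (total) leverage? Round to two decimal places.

Contribution at this volume is 16,200 × R$72.93 = R$1,181,466.00.
Subtracting fixed costs: EBIT = R$1,181,466.00 − R$755,400 = R$426,066.00. Interest = R$115,204.00, so EBIT − I = R$310,862.00.
Degree of total leverage = total CM / (EBIT − interest) = R$1,181,466.00 / R$310,862.00 = 3.8006.

3.80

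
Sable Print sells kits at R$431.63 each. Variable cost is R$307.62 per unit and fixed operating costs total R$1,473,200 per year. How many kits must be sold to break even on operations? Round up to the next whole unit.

11,880 kits

Contribution margin per unit = R$431.63 − R$307.62 = R$124.01.
Break-even volume = fixed costs ÷ CM per unit = R$1,473,200 ÷ R$124.01 = 11,879.69, so 11,880 kits.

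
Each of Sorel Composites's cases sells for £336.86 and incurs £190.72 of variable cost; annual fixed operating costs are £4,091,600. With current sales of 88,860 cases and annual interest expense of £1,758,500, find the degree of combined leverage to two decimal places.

At 88,860 units, contribution = 88,860 × £146.14 = £12,986,000.40.
EBIT = £12,986,000.40 − £4,091,600 = £8,894,400.40. Interest = £1,758,500.00.
DOL = £12,986,000.40 ÷ £8,894,400.40 = 1.4600; DFL = £8,894,400.40 ÷ £7,135,900.40 = 1.2464.
DCL = DOL × DFL = 1.4600 × 1.2464 = 1.8197.

1.82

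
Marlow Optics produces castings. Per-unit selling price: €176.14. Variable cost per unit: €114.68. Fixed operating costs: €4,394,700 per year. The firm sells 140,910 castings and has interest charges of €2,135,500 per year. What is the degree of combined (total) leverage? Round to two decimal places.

Total contribution margin = 140,910 × €61.46 = €8,660,328.60.
Operating income = contribution − fixed costs = €8,660,328.60 − €4,394,700 = €4,265,628.60. Interest = €2,135,500.00, so EBIT − I = €2,130,128.60.
Degree of total leverage = total CM / (EBIT − interest) = €8,660,328.60 / €2,130,128.60 = 4.0656.

4.07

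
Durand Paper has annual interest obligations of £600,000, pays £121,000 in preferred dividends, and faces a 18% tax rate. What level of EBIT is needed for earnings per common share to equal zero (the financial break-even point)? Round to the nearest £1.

Grossing the preferred dividend up to pre-tax terms: £121,000 / (1 − 0.18) = £147,560.98.
Financial break-even EBIT = interest + D_p ÷ (1 − t) = £600,000 + £147,560.98 = £747,560.98.

£747,561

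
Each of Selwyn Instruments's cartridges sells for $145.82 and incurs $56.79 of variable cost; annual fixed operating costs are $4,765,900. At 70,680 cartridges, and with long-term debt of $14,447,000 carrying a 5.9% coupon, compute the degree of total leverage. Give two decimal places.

At 70,680 units, contribution = 70,680 × $89.03 = $6,292,640.40.
EBIT = $6,292,640.40 − $4,765,900 = $1,526,740.40. Interest = $852,373.00, so EBIT − I = $674,367.40.
DCL = contribution ÷ (EBIT − I) = $6,292,640.40 ÷ $674,367.40 = 9.3312.

9.33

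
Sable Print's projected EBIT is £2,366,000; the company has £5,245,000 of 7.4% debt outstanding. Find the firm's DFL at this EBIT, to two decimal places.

Interest = £388,130.00.
Degree of financial leverage = EBIT / (EBIT − interest) = £2,366,000 / £1,977,870.00 = 1.1962.

1.20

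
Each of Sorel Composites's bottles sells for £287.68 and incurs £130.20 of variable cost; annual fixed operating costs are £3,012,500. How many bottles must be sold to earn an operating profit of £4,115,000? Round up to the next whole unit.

Each unit contributes £287.68 − £130.20 = £157.48.
Need Q such that Q × £157.48 − £3,012,500 = £4,115,000, i.e. Q = £7,127,500 / £157.48 = 45,259.72 → 45,260.

45,260 bottles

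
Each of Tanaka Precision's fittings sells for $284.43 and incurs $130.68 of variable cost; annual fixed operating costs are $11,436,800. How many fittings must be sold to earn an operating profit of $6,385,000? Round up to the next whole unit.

Contribution margin per unit = $284.43 − $130.68 = $153.75.
Required volume = (fixed costs + target profit) ÷ CM = ($11,436,800 + $6,385,000) ÷ $153.75 = 115,914.15, so 115,915 fittings.

115,915 fittings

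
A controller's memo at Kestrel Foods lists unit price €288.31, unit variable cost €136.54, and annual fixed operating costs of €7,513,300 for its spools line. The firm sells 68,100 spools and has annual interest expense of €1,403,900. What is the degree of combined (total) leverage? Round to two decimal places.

7.29

Total contribution margin = 68,100 × €151.77 = €10,335,537.00.
Operating income = contribution − fixed costs = €10,335,537.00 − €7,513,300 = €2,822,237.00. Interest = €1,403,900.00, so EBIT − I = €1,418,337.00.
DCL = contribution ÷ (EBIT − I) = €10,335,537.00 ÷ €1,418,337.00 = 7.2871.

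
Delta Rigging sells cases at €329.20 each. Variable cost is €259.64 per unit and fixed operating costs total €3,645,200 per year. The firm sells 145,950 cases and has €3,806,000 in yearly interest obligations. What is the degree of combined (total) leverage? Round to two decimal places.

3.76

Total contribution margin = 145,950 × €69.56 = €10,152,282.00.
EBIT = €10,152,282.00 − €3,645,200 = €6,507,082.00. Interest = €3,806,000.00.
DOL = €10,152,282.00 ÷ €6,507,082.00 = 1.5602; DFL = €6,507,082.00 ÷ €2,701,082.00 = 2.4091.
Combined leverage = 1.5602 × 2.4091 = 3.7587.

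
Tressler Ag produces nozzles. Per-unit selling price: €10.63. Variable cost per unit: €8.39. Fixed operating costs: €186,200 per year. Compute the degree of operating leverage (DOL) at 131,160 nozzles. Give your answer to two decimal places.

2.73

Contribution at this volume is 131,160 × €2.24 = €293,798.40.
Operating income = contribution − fixed costs = €293,798.40 − €186,200 = €107,598.40.
Degree of operating leverage = €293,798.40 / €107,598.40 = 2.7305.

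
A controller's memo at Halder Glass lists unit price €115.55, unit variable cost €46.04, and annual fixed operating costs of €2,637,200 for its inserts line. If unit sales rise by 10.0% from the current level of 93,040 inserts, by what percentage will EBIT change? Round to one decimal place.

+16.9%

At 93,040 units, contribution = 93,040 × €69.51 = €6,467,210.40.
Operating income = contribution − fixed costs = €6,467,210.40 − €2,637,200 = €3,830,010.40.
So DOL = total CM / EBIT = €6,467,210.40 / €3,830,010.40 = 1.6886.
%ΔEBIT = DOL × %ΔSales = 1.6886 × +10.0% = +16.9%.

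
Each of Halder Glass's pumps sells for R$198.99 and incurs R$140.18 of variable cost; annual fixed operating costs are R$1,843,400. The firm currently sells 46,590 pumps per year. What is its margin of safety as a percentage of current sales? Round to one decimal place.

32.7%

Unit CM = price − variable cost = R$198.99 − R$140.18 = R$58.81. Break-even units = R$1,843,400 ÷ R$58.81 = 31,345.01; break-even revenue = 31,345.01 × R$198.99 = R$6,237,343.41.
Actual sales revenue = 46,590 × R$198.99 = R$9,270,944.10.
Margin of safety = (R$9,270,944.10 − R$6,237,343.41) ÷ R$9,270,944.10 = 32.7%.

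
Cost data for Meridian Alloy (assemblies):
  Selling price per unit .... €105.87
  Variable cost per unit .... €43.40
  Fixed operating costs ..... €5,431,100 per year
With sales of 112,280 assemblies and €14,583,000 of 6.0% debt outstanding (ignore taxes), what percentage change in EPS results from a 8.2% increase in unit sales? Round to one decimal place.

+81.2%

At 112,280 units, contribution = 112,280 × €62.47 = €7,014,131.60.
Operating income = contribution − fixed costs = €7,014,131.60 − €5,431,100 = €1,583,031.60.
After interest of €874,980.00, pre-tax earnings = €708,051.60.
DCL = total CM / (EBIT − I) = €7,014,131.60 / €708,051.60 = 9.9062.
EPS therefore changes by 9.9062 × (+8.2%) = +81.2%.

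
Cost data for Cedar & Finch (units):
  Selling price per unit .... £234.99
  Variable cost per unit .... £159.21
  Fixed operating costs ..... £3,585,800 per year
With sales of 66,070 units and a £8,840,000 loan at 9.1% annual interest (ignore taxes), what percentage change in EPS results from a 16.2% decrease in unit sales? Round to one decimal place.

Total contribution margin = 66,070 × £75.78 = £5,006,784.60.
EBIT = £5,006,784.60 − £3,585,800 = £1,420,984.60.
Interest = £804,440.00, so EBIT − I = £616,544.60.
DCL = total CM / (EBIT − I) = £5,006,784.60 / £616,544.60 = 8.1207.
%ΔEPS = DCL × %ΔSales = 8.1207 × -16.2% = -131.6%.

-131.6%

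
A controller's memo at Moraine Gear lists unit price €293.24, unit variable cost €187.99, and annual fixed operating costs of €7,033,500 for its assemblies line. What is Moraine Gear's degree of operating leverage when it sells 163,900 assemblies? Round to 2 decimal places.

Total contribution margin = 163,900 × €105.25 = €17,250,475.00.
Operating income = contribution − fixed costs = €17,250,475.00 − €7,033,500 = €10,216,975.00.
So DOL = total CM / EBIT = €17,250,475.00 / €10,216,975.00 = 1.6884.

1.69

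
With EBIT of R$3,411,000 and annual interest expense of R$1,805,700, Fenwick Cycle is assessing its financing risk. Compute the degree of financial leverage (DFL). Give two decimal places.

Interest = R$1,805,700.00.
Degree of financial leverage = EBIT / (EBIT − interest) = R$3,411,000 / R$1,605,300.00 = 2.1248.

2.12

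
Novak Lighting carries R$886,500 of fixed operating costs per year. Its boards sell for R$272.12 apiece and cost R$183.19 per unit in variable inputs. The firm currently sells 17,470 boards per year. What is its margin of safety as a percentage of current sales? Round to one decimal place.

42.9%

Unit CM = price − variable cost = R$272.12 − R$183.19 = R$88.93. Break-even units = R$886,500 ÷ R$88.93 = 9,968.51; break-even revenue = 9,968.51 × R$272.12 = R$2,712,632.18.
Current sales = 17,470 × R$272.12 = R$4,753,936.40.
Margin of safety = (R$4,753,936.40 − R$2,712,632.18) ÷ R$4,753,936.40 = 42.9%.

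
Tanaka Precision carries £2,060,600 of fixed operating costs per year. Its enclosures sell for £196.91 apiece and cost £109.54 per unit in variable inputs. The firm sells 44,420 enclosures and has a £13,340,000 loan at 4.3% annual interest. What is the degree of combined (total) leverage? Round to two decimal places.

3.11

Total contribution margin = 44,420 × £87.37 = £3,880,975.40.
EBIT = £3,880,975.40 − £2,060,600 = £1,820,375.40. Interest = £573,620.00, so EBIT − I = £1,246,755.40.
Degree of total leverage = total CM / (EBIT − interest) = £3,880,975.40 / £1,246,755.40 = 3.1129.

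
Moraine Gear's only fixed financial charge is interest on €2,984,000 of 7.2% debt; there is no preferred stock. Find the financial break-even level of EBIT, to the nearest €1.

Annual interest = 7.2% × €2,984,000 = €214,848.00.
With no preferred dividends, EPS = 0 when EBIT exactly covers interest, so the financial break-even EBIT is €214,848.00.

€214,848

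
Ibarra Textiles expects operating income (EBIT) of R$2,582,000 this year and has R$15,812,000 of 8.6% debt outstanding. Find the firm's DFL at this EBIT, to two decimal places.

2.11

Interest = R$1,359,832.00.
Degree of financial leverage = EBIT / (EBIT − interest) = R$2,582,000 / R$1,222,168.00 = 2.1126.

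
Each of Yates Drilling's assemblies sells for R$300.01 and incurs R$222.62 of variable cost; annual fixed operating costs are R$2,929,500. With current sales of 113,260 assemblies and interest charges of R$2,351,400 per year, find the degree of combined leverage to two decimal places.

2.52

At 113,260 units, contribution = 113,260 × R$77.39 = R$8,765,191.40.
Subtracting fixed costs: EBIT = R$8,765,191.40 − R$2,929,500 = R$5,835,691.40. Interest = R$2,351,400.00.
DOL = R$8,765,191.40 ÷ R$5,835,691.40 = 1.5020; DFL = R$5,835,691.40 ÷ R$3,484,291.40 = 1.6749.
DCL = DOL × DFL = 1.5020 × 1.6749 = 2.5157.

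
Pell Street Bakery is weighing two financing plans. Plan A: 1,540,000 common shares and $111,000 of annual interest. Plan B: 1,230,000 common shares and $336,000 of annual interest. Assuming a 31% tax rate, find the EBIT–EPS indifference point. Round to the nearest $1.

$1,228,742

At indifference, (EBIT − 111,000)(1 − t)/1,540,000 = (EBIT − 336,000)(1 − t)/1,230,000.
Cancelling (1 − t) and cross-multiplying: 1,230,000·(EBIT − 111,000) = 1,540,000·(EBIT − 336,000).
EBIT × (1,540,000 − 1,230,000) = 336,000 × 1,540,000 − 111,000 × 1,230,000 = 380,910,000,000, so EBIT = 380,910,000,000 ÷ 310,000 = 1,228,741.94.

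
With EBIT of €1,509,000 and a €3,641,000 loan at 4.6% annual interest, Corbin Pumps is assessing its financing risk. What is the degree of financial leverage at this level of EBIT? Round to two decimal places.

1.12

Annual interest charges come to €167,486.00.
DFL = EBIT ÷ (EBIT − I) = €1,509,000 ÷ (€1,509,000 − €167,486.00) = €1,509,000 ÷ €1,341,514.00 = 1.1248.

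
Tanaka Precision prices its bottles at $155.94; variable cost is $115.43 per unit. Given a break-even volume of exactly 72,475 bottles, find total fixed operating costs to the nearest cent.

$2,935,962.25

Contribution margin per unit = $155.94 − $115.43 = $40.51.
Fixed costs = break-even units × CM = 72,475 × $40.51 = $2,935,962.25.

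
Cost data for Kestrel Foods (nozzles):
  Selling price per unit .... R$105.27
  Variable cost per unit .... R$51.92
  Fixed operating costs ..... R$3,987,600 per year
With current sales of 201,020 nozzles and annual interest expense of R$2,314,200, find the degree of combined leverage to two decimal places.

Total contribution margin = 201,020 × R$53.35 = R$10,724,417.00.
EBIT = R$10,724,417.00 − R$3,987,600 = R$6,736,817.00. Interest = R$2,314,200.00.
DOL = R$10,724,417.00 ÷ R$6,736,817.00 = 1.5919; DFL = R$6,736,817.00 ÷ R$4,422,617.00 = 1.5233.
Combined leverage = 1.5919 × 1.5233 = 2.4249.

2.42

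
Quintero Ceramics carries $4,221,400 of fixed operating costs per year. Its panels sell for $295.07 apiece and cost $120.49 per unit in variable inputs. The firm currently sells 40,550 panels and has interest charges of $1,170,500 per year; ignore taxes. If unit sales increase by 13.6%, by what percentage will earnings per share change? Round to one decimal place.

Contribution at this volume is 40,550 × $174.58 = $7,079,219.00.
Operating income = contribution − fixed costs = $7,079,219.00 − $4,221,400 = $2,857,819.00.
Interest = $1,170,500.00, so EBIT − I = $1,687,319.00.
Degree of combined leverage = contribution ÷ (EBIT − I) = $7,079,219.00 ÷ $1,687,319.00 = 4.1955.
%ΔEPS = DCL × %ΔSales = 4.1955 × +13.6% = +57.1%.

+57.1%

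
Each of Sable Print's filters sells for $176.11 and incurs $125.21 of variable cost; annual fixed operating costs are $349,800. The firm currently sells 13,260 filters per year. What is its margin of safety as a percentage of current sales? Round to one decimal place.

Unit CM = price − variable cost = $176.11 − $125.21 = $50.90. Break-even units = $349,800 ÷ $50.90 = 6,872.30; break-even revenue = 6,872.30 × $176.11 = $1,210,280.51.
Actual sales revenue = 13,260 × $176.11 = $2,335,218.60.
Margin of safety = ($2,335,218.60 − $1,210,280.51) ÷ $2,335,218.60 = 48.2%.

48.2%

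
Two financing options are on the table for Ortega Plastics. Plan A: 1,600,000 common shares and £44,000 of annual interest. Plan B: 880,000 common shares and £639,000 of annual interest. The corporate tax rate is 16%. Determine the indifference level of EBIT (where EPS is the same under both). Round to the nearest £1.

£1,366,222

At indifference, (EBIT − 44,000)(1 − t)/1,600,000 = (EBIT − 639,000)(1 − t)/880,000.
The (1 − t) factor cancels: (EBIT − 44,000) × 880,000 = (EBIT − 639,000) × 1,600,000.
EBIT × (1,600,000 − 880,000) = 639,000 × 1,600,000 − 44,000 × 880,000 = 983,680,000,000, so EBIT = 983,680,000,000 ÷ 720,000 = 1,366,222.22.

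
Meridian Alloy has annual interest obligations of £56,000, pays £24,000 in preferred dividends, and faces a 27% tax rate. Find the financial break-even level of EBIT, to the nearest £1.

Grossing the preferred dividend up to pre-tax terms: £24,000 / (1 − 0.27) = £32,876.71.
EPS = 0 when EBIT covers interest plus the pre-tax preferred burden: £56,000 + £32,876.71 = £88,876.71.

£88,877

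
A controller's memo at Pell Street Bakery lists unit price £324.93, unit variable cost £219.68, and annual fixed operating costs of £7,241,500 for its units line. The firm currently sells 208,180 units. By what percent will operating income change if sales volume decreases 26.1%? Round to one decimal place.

At 208,180 units, contribution = 208,180 × £105.25 = £21,910,945.00.
EBIT = £21,910,945.00 − £7,241,500 = £14,669,445.00.
DOL = contribution ÷ EBIT = £21,910,945.00 ÷ £14,669,445.00 = 1.4936.
So EBIT moves 1.4936 × (-26.1%) = -39.0%.

-39.0%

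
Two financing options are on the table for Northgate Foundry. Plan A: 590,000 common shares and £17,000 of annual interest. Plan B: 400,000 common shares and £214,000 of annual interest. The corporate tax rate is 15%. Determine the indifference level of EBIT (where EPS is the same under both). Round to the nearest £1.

£628,737

Set EPS_A = EPS_B: (EBIT − £17,000)(1 − 0.15) ÷ 590,000 = (EBIT − £214,000)(1 − 0.15) ÷ 400,000.
Cancelling (1 − t) and cross-multiplying: 400,000·(EBIT − 17,000) = 590,000·(EBIT − 214,000).
Solving, EBIT = (214,000·590,000 − 17,000·400,000) / (590,000 − 400,000) = 119,460,000,000 / 190,000 = 628,736.84.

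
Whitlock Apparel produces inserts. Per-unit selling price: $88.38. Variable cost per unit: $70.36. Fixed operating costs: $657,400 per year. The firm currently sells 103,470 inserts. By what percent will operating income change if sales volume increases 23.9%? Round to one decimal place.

Contribution at this volume is 103,470 × $18.02 = $1,864,529.40.
Subtracting fixed costs: EBIT = $1,864,529.40 − $657,400 = $1,207,129.40.
Degree of operating leverage = $1,864,529.40 / $1,207,129.40 = 1.5446.
So EBIT moves 1.5446 × (+23.9%) = +36.9%.

+36.9%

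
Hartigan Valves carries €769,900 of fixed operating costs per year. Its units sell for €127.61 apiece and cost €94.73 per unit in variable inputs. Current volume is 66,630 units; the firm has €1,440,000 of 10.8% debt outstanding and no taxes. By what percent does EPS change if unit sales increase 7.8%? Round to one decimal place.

Total contribution margin = 66,630 × €32.88 = €2,190,794.40.
EBIT = €2,190,794.40 − €769,900 = €1,420,894.40.
After interest of €155,520.00, pre-tax earnings = €1,265,374.40.
DCL = total CM / (EBIT − I) = €2,190,794.40 / €1,265,374.40 = 1.7313.
%ΔEPS = DCL × %ΔSales = 1.7313 × +7.8% = +13.5%.

+13.5%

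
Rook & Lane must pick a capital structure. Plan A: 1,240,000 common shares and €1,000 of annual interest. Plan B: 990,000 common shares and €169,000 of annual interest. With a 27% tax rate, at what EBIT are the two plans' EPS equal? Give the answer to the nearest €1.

€834,280

At indifference, (EBIT − 1,000)(1 − t)/1,240,000 = (EBIT − 169,000)(1 − t)/990,000.
Cancelling (1 − t) and cross-multiplying: 990,000·(EBIT − 1,000) = 1,240,000·(EBIT − 169,000).
Solving, EBIT = (169,000·1,240,000 − 1,000·990,000) / (1,240,000 − 990,000) = 208,570,000,000 / 250,000 = 834,280.00.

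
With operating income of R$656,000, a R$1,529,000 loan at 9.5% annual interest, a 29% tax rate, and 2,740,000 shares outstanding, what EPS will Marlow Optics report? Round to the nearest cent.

Interest = R$145,255.00, so EBT = R$656,000 − R$145,255.00 = R$510,745.00.
Net income = R$510,745.00 × (1 − 0.29) = R$362,628.95.
EPS = R$362,628.95 ÷ 2,740,000 = R$0.13.

R$0.13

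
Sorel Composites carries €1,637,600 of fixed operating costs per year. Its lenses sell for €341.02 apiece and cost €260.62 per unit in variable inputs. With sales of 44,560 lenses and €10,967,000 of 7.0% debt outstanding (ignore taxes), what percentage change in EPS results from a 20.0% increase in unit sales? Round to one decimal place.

At 44,560 units, contribution = 44,560 × €80.40 = €3,582,624.00.
Operating income = contribution − fixed costs = €3,582,624.00 − €1,637,600 = €1,945,024.00.
After interest of €767,690.00, pre-tax earnings = €1,177,334.00.
DCL = total CM / (EBIT − I) = €3,582,624.00 / €1,177,334.00 = 3.0430.
%ΔEPS = DCL × %ΔSales = 3.0430 × +20.0% = +60.9%.

+60.9%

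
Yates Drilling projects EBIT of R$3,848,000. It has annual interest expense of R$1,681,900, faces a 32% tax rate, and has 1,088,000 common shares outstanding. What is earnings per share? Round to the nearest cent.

Interest = R$1,681,900.00, so EBT = R$3,848,000 − R$1,681,900.00 = R$2,166,100.00.
Net income = R$2,166,100.00 × (1 − 0.32) = R$1,472,948.00.
Per share: R$1,472,948.00 / 1,088,000 shares = R$1.35.

R$1.35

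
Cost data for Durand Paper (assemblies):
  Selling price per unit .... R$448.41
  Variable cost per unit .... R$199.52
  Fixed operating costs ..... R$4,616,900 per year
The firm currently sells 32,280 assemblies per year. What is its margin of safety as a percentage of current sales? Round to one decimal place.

42.5%

Unit CM = price − variable cost = R$448.41 − R$199.52 = R$248.89. Break-even units = R$4,616,900 ÷ R$248.89 = 18,549.96; break-even revenue = 18,549.96 × R$448.41 = R$8,317,988.38.
Current sales = 32,280 × R$448.41 = R$14,474,674.80.
Margin of safety = (R$14,474,674.80 − R$8,317,988.38) ÷ R$14,474,674.80 = 42.5%.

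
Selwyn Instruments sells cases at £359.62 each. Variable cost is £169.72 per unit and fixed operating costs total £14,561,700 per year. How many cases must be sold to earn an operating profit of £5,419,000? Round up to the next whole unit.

105,217 cases

Unit CM = price − variable cost = £359.62 − £169.72 = £189.90.
Need Q such that Q × £189.90 − £14,561,700 = £5,419,000, i.e. Q = £19,980,700 / £189.90 = 105,216.96 → 105,217.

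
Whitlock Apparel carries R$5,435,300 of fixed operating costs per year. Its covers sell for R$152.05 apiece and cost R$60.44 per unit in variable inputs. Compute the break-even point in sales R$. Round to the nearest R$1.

Contribution margin per unit = R$152.05 − R$60.44 = R$91.61, a CM ratio of R$91.61 ÷ R$152.05 = 0.6025.
Break-even sales = FC ÷ CM ratio = R$5,435,300 × R$152.05 / R$91.61 = R$9,021,257.

R$9,021,257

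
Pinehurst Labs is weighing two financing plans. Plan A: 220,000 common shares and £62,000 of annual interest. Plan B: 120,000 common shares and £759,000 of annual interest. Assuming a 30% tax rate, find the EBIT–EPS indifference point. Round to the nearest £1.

£1,595,400

Set EPS_A = EPS_B: (EBIT − £62,000)(1 − 0.30) ÷ 220,000 = (EBIT − £759,000)(1 − 0.30) ÷ 120,000.
Cancelling (1 − t) and cross-multiplying: 120,000·(EBIT − 62,000) = 220,000·(EBIT − 759,000).
Solving, EBIT = (759,000·220,000 − 62,000·120,000) / (220,000 − 120,000) = 159,540,000,000 / 100,000 = 1,595,400.00.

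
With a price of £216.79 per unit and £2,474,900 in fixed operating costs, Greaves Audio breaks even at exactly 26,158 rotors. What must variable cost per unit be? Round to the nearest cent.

At break-even, FC = Q × (P − VC), so P − VC = £2,474,900 ÷ 26,158 = £94.6135.
Variable cost per unit = £216.79 − £94.6135 = £122.18.

£122.18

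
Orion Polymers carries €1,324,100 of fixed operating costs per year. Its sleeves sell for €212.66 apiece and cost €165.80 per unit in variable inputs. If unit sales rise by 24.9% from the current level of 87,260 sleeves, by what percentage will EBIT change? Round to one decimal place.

Contribution at this volume is 87,260 × €46.86 = €4,089,003.60.
Subtracting fixed costs: EBIT = €4,089,003.60 − €1,324,100 = €2,764,903.60.
Degree of operating leverage = €4,089,003.60 / €2,764,903.60 = 1.4789.
So EBIT moves 1.4789 × (+24.9%) = +36.8%.

+36.8%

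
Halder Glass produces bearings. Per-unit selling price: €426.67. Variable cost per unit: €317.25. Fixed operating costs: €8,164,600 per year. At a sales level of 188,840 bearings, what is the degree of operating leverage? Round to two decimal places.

1.65

Contribution at this volume is 188,840 × €109.42 = €20,662,872.80.
Subtracting fixed costs: EBIT = €20,662,872.80 − €8,164,600 = €12,498,272.80.
Degree of operating leverage = €20,662,872.80 / €12,498,272.80 = 1.6533.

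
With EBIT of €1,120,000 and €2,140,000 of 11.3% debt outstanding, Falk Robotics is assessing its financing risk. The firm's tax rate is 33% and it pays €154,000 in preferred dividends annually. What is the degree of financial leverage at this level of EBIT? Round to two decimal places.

1.73

Annual interest charges come to €241,820.00.
Preferred dividends grossed up pre-tax: €154,000 / (1 − 0.33) = €229,850.75.
DFL = EBIT ÷ [EBIT − I − D_p/(1−t)] = €1,120,000 ÷ [€1,120,000 − €241,820.00 − €229,850.75] = €1,120,000 ÷ €648,329.25 = 1.7275.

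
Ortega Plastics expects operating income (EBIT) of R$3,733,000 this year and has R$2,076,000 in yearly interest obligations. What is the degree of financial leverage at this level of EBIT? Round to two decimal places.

2.25

Annual interest charges come to R$2,076,000.00.
Degree of financial leverage = EBIT / (EBIT − interest) = R$3,733,000 / R$1,657,000.00 = 2.2529.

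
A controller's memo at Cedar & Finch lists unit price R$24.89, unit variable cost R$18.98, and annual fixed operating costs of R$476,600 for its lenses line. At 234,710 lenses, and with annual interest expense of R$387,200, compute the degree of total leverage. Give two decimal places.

Contribution at this volume is 234,710 × R$5.91 = R$1,387,136.10.
EBIT = R$1,387,136.10 − R$476,600 = R$910,536.10. Interest = R$387,200.00.
DOL = R$1,387,136.10 ÷ R$910,536.10 = 1.5234; DFL = R$910,536.10 ÷ R$523,336.10 = 1.7399.
DCL = DOL × DFL = 1.5234 × 1.7399 = 2.6506.

2.65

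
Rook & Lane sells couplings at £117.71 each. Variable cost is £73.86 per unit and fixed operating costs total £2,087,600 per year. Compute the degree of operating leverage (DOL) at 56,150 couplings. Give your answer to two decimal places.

6.57

Total contribution margin = 56,150 × £43.85 = £2,462,177.50.
EBIT = £2,462,177.50 − £2,087,600 = £374,577.50.
DOL = contribution ÷ EBIT = £2,462,177.50 ÷ £374,577.50 = 6.5732.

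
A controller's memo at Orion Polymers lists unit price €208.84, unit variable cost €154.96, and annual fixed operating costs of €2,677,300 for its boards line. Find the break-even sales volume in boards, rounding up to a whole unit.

Unit CM = price − variable cost = €208.84 − €154.96 = €53.88.
Units to break even: €2,677,300 ÷ €53.88 = 49,690.05, rounded up to 49,691.

49,691 boards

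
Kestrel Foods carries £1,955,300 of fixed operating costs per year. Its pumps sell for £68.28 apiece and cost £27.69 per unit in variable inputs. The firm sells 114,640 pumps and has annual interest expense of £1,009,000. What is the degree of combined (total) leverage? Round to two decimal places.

2.76

At 114,640 units, contribution = 114,640 × £40.59 = £4,653,237.60.
Operating income = contribution − fixed costs = £4,653,237.60 − £1,955,300 = £2,697,937.60. Interest = £1,009,000.00, so EBIT − I = £1,688,937.60.
DCL = contribution ÷ (EBIT − I) = £4,653,237.60 ÷ £1,688,937.60 = 2.7551.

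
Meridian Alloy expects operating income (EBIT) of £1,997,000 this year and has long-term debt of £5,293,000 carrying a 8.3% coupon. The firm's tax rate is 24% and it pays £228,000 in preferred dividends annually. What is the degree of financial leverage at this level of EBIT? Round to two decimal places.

Annual interest charges come to £439,319.00.
Preferred dividends grossed up pre-tax: £228,000 / (1 − 0.24) = £300,000.00.
DFL = EBIT ÷ [EBIT − I − D_p/(1−t)] = £1,997,000 ÷ [£1,997,000 − £439,319.00 − £300,000.00] = £1,997,000 ÷ £1,257,681.00 = 1.5878.

1.59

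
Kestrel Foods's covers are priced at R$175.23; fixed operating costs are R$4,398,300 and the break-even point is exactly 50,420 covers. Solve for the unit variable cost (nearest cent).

R$88.00

At break-even, FC = Q × (P − VC), so P − VC = R$4,398,300 ÷ 50,420 = R$87.2332.
Variable cost per unit = R$175.23 − R$87.2332 = R$88.00.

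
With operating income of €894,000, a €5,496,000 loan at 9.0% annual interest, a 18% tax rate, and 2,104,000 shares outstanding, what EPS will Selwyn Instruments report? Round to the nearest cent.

€0.16

Interest = €494,640.00, so EBT = €894,000 − €494,640.00 = €399,360.00.
After tax at 18%: net income = €399,360.00 × 0.82 = €327,475.20.
EPS = €327,475.20 ÷ 2,104,000 = €0.16.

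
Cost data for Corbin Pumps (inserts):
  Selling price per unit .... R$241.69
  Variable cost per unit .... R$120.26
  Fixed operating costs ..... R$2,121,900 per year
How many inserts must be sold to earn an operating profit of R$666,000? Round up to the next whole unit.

22,959 inserts

Unit CM = price − variable cost = R$241.69 − R$120.26 = R$121.43.
Required volume = (fixed costs + target profit) ÷ CM = (R$2,121,900 + R$666,000) ÷ R$121.43 = 22,958.91, so 22,959 inserts.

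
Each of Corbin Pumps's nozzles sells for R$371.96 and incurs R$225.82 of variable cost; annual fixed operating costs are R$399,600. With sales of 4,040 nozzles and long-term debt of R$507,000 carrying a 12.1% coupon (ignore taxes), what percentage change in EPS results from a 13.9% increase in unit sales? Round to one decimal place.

+63.4%

Contribution at this volume is 4,040 × R$146.14 = R$590,405.60.
EBIT = R$590,405.60 − R$399,600 = R$190,805.60.
Interest = R$61,347.00, so EBIT − I = R$129,458.60.
DCL = total CM / (EBIT − I) = R$590,405.60 / R$129,458.60 = 4.5606.
EPS therefore changes by 4.5606 × (+13.9%) = +63.4%.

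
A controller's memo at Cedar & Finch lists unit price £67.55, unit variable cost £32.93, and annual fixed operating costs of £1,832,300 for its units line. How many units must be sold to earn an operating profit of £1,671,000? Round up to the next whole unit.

Contribution margin per unit = £67.55 − £32.93 = £34.62.
Need Q such that Q × £34.62 − £1,832,300 = £1,671,000, i.e. Q = £3,503,300 / £34.62 = 101,192.95 → 101,193.

101,193 units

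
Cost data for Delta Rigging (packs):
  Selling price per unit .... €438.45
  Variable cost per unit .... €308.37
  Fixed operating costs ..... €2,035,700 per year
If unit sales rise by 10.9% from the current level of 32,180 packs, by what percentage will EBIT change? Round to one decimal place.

+21.2%

Total contribution margin = 32,180 × €130.08 = €4,185,974.40.
EBIT = €4,185,974.40 − €2,035,700 = €2,150,274.40.
Degree of operating leverage = €4,185,974.40 / €2,150,274.40 = 1.9467.
So EBIT moves 1.9467 × (+10.9%) = +21.2%.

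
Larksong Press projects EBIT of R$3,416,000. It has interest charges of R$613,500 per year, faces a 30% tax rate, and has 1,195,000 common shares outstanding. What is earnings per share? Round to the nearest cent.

Pre-tax income = R$3,416,000 − R$613,500.00 = R$2,802,500.00.
After tax at 30%: net income = R$2,802,500.00 × 0.70 = R$1,961,750.00.
Per share: R$1,961,750.00 / 1,195,000 shares = R$1.64.

R$1.64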